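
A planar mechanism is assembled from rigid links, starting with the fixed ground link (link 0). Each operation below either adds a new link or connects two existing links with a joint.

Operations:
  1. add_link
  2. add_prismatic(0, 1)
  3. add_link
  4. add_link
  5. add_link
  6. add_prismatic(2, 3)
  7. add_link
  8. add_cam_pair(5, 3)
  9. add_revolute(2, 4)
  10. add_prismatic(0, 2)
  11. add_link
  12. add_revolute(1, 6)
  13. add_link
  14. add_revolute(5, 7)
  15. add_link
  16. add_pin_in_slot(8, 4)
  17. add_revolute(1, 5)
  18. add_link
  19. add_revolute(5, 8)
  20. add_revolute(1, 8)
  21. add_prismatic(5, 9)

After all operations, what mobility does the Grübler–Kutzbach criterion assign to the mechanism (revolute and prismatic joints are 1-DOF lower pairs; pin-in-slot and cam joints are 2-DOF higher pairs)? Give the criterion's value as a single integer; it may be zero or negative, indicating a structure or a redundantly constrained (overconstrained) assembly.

link 0 = ground. State L|J1|J2 = 1|0|0
+link1  2|0|0
P(0,1) f=1→J1  2|1|0
+link2  3|1|0
+link3  4|1|0
+link4  5|1|0
P(2,3) f=1→J1  5|2|0
+link5  6|2|0
C(5,3) f=2→J2  6|2|1
R(2,4) f=1→J1  6|3|1
P(0,2) f=1→J1  6|4|1
+link6  7|4|1
R(1,6) f=1→J1  7|5|1
+link7  8|5|1
R(5,7) f=1→J1  8|6|1
+link8  9|6|1
PS(8,4) f=2→J2  9|6|2
R(1,5) f=1→J1  9|7|2
+link9  10|7|2
R(5,8) f=1→J1  10|8|2
R(1,8) f=1→J1  10|9|2
P(5,9) f=1→J1  10|10|2
M = 3(10−1)−2·10−2 = 27−20−2 = 5

M = 5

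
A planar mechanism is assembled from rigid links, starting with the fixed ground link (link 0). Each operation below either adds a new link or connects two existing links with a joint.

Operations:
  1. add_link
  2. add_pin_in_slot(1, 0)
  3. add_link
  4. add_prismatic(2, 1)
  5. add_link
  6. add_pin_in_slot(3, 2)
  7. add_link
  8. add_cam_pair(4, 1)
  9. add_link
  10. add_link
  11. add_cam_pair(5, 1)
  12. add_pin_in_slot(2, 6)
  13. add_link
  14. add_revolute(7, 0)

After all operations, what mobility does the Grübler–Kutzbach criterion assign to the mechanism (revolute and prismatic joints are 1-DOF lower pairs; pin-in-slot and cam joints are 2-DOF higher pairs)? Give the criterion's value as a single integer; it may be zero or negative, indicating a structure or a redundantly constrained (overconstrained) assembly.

M = 12

[1;0;0] (link 0 is ground)
L+ [2;0;0]
PS(1,0)∈J2 [2;0;1]
L+ [3;0;1]
P(2,1)∈J1 [3;1;1]
L+ [4;1;1]
PS(3,2)∈J2 [4;1;2]
L+ [5;1;2]
C(4,1)∈J2 [5;1;3]
L+ [6;1;3]
L+ [7;1;3]
C(5,1)∈J2 [7;1;4]
PS(2,6)∈J2 [7;1;5]
L+ [8;1;5]
R(7,0)∈J1 [8;2;5]
mobility = 21 − 4 − 5 = 12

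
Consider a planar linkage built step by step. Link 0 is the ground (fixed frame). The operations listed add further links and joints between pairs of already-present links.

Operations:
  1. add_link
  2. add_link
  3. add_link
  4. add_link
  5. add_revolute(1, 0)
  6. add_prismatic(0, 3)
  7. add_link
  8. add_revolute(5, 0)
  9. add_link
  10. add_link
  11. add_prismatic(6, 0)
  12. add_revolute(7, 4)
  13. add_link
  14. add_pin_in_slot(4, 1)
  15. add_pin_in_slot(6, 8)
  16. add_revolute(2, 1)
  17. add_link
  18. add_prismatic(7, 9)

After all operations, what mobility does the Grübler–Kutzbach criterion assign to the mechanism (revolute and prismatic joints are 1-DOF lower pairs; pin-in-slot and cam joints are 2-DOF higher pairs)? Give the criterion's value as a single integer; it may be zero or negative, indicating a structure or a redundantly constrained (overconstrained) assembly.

M = 11

link 0 = ground. State L|J1|J2 = 1|0|0
+link1  2|0|0
+link2  3|0|0
+link3  4|0|0
+link4  5|0|0
R(1,0) f=1→J1  5|1|0
P(0,3) f=1→J1  5|2|0
+link5  6|2|0
R(5,0) f=1→J1  6|3|0
+link6  7|3|0
+link7  8|3|0
P(6,0) f=1→J1  8|4|0
R(7,4) f=1→J1  8|5|0
+link8  9|5|0
PS(4,1) f=2→J2  9|5|1
PS(6,8) f=2→J2  9|5|2
R(2,1) f=1→J1  9|6|2
+link9  10|6|2
P(7,9) f=1→J1  10|7|2
M = 3(10−1)−2·7−2 = 27−14−2 = 11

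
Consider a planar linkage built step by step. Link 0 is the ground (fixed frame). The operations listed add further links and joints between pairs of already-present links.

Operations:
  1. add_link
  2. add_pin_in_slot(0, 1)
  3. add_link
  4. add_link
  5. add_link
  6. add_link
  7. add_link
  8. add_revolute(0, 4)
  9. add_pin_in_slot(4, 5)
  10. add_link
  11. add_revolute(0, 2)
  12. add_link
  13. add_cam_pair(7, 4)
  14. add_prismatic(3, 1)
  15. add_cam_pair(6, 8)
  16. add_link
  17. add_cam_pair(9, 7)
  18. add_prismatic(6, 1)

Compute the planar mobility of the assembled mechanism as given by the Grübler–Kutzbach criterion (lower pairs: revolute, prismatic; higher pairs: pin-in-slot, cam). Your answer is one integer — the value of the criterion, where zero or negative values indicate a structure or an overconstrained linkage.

link 0 = ground. State L|J1|J2 = 1|0|0
+link1  2|0|0
PS(0,1) f=2→J2  2|0|1
+link2  3|0|1
+link3  4|0|1
+link4  5|0|1
+link5  6|0|1
+link6  7|0|1
R(0,4) f=1→J1  7|1|1
PS(4,5) f=2→J2  7|1|2
+link7  8|1|2
R(0,2) f=1→J1  8|2|2
+link8  9|2|2
C(7,4) f=2→J2  9|2|3
P(3,1) f=1→J1  9|3|3
C(6,8) f=2→J2  9|3|4
+link9  10|3|4
C(9,7) f=2→J2  10|3|5
P(6,1) f=1→J1  10|4|5
M = 3(10−1)−2·4−5 = 27−8−5 = 14

M = 14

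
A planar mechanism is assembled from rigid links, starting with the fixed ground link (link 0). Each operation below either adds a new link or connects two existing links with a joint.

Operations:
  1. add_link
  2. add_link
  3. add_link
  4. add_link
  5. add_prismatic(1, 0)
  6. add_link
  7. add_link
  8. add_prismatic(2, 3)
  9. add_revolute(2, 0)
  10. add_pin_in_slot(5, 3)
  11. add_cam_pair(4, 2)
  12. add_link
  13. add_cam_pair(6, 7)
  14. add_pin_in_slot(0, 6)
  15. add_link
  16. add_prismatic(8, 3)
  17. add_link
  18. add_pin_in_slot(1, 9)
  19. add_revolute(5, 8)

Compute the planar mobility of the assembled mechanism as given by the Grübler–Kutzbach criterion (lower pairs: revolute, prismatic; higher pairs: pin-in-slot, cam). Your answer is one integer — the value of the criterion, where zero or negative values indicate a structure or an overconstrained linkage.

M = 12

[1;0;0] (link 0 is ground)
L+ [2;0;0]
L+ [3;0;0]
L+ [4;0;0]
L+ [5;0;0]
P(1,0)∈J1 [5;1;0]
L+ [6;1;0]
L+ [7;1;0]
P(2,3)∈J1 [7;2;0]
R(2,0)∈J1 [7;3;0]
PS(5,3)∈J2 [7;3;1]
C(4,2)∈J2 [7;3;2]
L+ [8;3;2]
C(6,7)∈J2 [8;3;3]
PS(0,6)∈J2 [8;3;4]
L+ [9;3;4]
P(8,3)∈J1 [9;4;4]
L+ [10;4;4]
PS(1,9)∈J2 [10;4;5]
R(5,8)∈J1 [10;5;5]
mobility = 27 − 10 − 5 = 12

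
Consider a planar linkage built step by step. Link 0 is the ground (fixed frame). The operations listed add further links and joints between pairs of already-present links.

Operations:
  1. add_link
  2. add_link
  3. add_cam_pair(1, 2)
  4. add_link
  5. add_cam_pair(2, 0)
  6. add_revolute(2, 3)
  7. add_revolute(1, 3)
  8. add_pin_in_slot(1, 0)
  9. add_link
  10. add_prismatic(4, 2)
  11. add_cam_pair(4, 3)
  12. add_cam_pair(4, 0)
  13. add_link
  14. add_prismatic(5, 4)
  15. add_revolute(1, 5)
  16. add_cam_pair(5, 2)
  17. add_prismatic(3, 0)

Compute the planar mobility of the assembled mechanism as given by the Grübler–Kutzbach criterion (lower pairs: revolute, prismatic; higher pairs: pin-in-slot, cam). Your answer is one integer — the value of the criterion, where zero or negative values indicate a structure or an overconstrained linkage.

[1;0;0] (link 0 is ground)
L+ [2;0;0]
L+ [3;0;0]
C(1,2)∈J2 [3;0;1]
L+ [4;0;1]
C(2,0)∈J2 [4;0;2]
R(2,3)∈J1 [4;1;2]
R(1,3)∈J1 [4;2;2]
PS(1,0)∈J2 [4;2;3]
L+ [5;2;3]
P(4,2)∈J1 [5;3;3]
C(4,3)∈J2 [5;3;4]
C(4,0)∈J2 [5;3;5]
L+ [6;3;5]
P(5,4)∈J1 [6;4;5]
R(1,5)∈J1 [6;5;5]
C(5,2)∈J2 [6;5;6]
P(3,0)∈J1 [6;6;6]
mobility = 15 − 12 − 6 = -3

M = -3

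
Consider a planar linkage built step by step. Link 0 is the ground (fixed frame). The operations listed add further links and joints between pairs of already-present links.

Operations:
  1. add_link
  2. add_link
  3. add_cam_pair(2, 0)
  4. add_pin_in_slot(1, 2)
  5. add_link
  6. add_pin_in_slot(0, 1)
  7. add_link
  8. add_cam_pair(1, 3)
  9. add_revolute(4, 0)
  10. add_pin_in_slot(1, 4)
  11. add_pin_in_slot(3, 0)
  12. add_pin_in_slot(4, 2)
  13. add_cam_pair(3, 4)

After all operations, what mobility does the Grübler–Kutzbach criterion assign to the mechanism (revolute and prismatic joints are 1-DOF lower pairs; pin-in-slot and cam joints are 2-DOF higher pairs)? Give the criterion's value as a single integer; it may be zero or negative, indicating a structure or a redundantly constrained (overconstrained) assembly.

M = 2

ground; <1,0,0>
#1 <2,0,0>
#2 <3,0,0>
C:2↔0 J2 <3,0,1>
PS:1↔2 J2 <3,0,2>
#3 <4,0,2>
PS:0↔1 J2 <4,0,3>
#4 <5,0,3>
C:1↔3 J2 <5,0,4>
R:4↔0 J1 <5,1,4>
PS:1↔4 J2 <5,1,5>
PS:3↔0 J2 <5,1,6>
PS:4↔2 J2 <5,1,7>
C:3↔4 J2 <5,1,8>
3×4 − 2×1 − 1×8 = 2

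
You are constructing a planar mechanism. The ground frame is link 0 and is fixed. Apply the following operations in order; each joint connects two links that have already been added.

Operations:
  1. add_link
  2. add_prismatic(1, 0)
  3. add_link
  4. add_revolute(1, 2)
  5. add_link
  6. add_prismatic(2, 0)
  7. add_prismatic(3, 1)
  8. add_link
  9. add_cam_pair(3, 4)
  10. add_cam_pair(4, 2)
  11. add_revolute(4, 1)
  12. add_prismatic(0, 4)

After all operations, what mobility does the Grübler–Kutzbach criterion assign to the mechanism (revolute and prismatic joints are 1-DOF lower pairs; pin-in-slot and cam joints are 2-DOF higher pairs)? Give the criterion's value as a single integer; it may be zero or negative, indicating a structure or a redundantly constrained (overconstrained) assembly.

M = -2

[1;0;0] (link 0 is ground)
L+ [2;0;0]
P(1,0)∈J1 [2;1;0]
L+ [3;1;0]
R(1,2)∈J1 [3;2;0]
L+ [4;2;0]
P(2,0)∈J1 [4;3;0]
P(3,1)∈J1 [4;4;0]
L+ [5;4;0]
C(3,4)∈J2 [5;4;1]
C(4,2)∈J2 [5;4;2]
R(4,1)∈J1 [5;5;2]
P(0,4)∈J1 [5;6;2]
mobility = 12 − 12 − 2 = -2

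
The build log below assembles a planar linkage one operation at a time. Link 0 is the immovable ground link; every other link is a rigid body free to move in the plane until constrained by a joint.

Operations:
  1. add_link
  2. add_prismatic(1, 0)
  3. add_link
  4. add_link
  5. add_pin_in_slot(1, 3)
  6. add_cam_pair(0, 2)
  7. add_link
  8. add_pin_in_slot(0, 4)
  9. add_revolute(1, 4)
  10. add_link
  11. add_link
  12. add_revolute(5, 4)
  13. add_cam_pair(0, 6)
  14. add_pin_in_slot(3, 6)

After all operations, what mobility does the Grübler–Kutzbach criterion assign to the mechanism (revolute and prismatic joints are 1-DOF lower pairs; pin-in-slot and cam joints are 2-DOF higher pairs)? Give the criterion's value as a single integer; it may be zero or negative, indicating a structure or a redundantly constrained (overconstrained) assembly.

[1;0;0] (link 0 is ground)
L+ [2;0;0]
P(1,0)∈J1 [2;1;0]
L+ [3;1;0]
L+ [4;1;0]
PS(1,3)∈J2 [4;1;1]
C(0,2)∈J2 [4;1;2]
L+ [5;1;2]
PS(0,4)∈J2 [5;1;3]
R(1,4)∈J1 [5;2;3]
L+ [6;2;3]
L+ [7;2;3]
R(5,4)∈J1 [7;3;3]
C(0,6)∈J2 [7;3;4]
PS(3,6)∈J2 [7;3;5]
mobility = 18 − 6 − 5 = 7

M = 7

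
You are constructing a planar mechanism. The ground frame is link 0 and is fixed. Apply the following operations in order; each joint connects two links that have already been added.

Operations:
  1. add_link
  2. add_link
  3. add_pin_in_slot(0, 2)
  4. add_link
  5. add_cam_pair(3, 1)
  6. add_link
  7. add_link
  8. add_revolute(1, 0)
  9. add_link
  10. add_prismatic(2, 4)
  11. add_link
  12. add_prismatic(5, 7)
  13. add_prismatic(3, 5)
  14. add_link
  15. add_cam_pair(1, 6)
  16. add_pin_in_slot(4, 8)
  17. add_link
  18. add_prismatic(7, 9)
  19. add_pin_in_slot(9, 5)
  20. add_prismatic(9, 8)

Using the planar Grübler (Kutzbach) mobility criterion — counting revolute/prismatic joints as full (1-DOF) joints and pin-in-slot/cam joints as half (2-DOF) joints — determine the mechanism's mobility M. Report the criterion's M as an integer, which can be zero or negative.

(L,J1,J2)=(1,0,0); link0 fixed
link1: (2,0,0)
link2: (3,0,0)
PS 0-2 [J2]: (3,0,1)
link3: (4,0,1)
C 3-1 [J2]: (4,0,2)
link4: (5,0,2)
link5: (6,0,2)
R 1-0 [J1]: (6,1,2)
link6: (7,1,2)
P 2-4 [J1]: (7,2,2)
link7: (8,2,2)
P 5-7 [J1]: (8,3,2)
P 3-5 [J1]: (8,4,2)
link8: (9,4,2)
C 1-6 [J2]: (9,4,3)
PS 4-8 [J2]: (9,4,4)
link9: (10,4,4)
P 7-9 [J1]: (10,5,4)
PS 9-5 [J2]: (10,5,5)
P 9-8 [J1]: (10,6,5)
Grübler: 3·9 − 2·6 − 5 = 10

M = 10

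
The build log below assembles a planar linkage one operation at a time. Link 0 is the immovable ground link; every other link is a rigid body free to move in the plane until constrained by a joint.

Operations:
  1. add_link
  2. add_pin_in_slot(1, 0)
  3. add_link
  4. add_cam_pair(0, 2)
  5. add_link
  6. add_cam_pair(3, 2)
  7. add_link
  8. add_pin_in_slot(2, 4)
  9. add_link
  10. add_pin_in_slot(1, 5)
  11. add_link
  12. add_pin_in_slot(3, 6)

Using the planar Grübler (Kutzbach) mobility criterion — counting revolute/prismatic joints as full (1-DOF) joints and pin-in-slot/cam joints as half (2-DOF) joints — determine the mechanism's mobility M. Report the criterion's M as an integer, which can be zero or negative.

(L,J1,J2)=(1,0,0); link0 fixed
link1: (2,0,0)
PS 1-0 [J2]: (2,0,1)
link2: (3,0,1)
C 0-2 [J2]: (3,0,2)
link3: (4,0,2)
C 3-2 [J2]: (4,0,3)
link4: (5,0,3)
PS 2-4 [J2]: (5,0,4)
link5: (6,0,4)
PS 1-5 [J2]: (6,0,5)
link6: (7,0,5)
PS 3-6 [J2]: (7,0,6)
Grübler: 3·6 − 2·0 − 6 = 12

M = 12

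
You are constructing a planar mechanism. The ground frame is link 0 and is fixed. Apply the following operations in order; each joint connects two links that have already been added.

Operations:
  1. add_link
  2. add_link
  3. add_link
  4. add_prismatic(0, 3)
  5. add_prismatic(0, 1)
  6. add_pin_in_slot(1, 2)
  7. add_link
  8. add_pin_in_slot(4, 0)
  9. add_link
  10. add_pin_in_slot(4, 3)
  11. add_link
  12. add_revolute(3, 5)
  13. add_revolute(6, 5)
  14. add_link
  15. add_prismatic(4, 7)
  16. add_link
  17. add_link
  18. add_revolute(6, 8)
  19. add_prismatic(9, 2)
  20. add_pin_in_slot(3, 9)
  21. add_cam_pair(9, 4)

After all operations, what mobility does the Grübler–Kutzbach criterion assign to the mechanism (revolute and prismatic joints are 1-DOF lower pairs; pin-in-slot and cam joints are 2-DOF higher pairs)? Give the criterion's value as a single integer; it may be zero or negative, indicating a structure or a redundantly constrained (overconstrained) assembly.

M = 8

ground; <1,0,0>
#1 <2,0,0>
#2 <3,0,0>
#3 <4,0,0>
P:0↔3 J1 <4,1,0>
P:0↔1 J1 <4,2,0>
PS:1↔2 J2 <4,2,1>
#4 <5,2,1>
PS:4↔0 J2 <5,2,2>
#5 <6,2,2>
PS:4↔3 J2 <6,2,3>
#6 <7,2,3>
R:3↔5 J1 <7,3,3>
R:6↔5 J1 <7,4,3>
#7 <8,4,3>
P:4↔7 J1 <8,5,3>
#8 <9,5,3>
#9 <10,5,3>
R:6↔8 J1 <10,6,3>
P:9↔2 J1 <10,7,3>
PS:3↔9 J2 <10,7,4>
C:9↔4 J2 <10,7,5>
3×9 − 2×7 − 1×5 = 8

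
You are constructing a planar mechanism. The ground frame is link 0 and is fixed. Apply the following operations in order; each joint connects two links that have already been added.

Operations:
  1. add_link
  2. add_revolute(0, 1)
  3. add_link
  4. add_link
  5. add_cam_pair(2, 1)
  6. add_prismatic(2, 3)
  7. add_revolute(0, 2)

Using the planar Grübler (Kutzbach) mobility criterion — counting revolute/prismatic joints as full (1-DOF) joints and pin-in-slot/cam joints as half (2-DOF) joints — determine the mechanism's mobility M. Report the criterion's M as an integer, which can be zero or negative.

M = 2

ground; <1,0,0>
#1 <2,0,0>
R:0↔1 J1 <2,1,0>
#2 <3,1,0>
#3 <4,1,0>
C:2↔1 J2 <4,1,1>
P:2↔3 J1 <4,2,1>
R:0↔2 J1 <4,3,1>
3×3 − 2×3 − 1×1 = 2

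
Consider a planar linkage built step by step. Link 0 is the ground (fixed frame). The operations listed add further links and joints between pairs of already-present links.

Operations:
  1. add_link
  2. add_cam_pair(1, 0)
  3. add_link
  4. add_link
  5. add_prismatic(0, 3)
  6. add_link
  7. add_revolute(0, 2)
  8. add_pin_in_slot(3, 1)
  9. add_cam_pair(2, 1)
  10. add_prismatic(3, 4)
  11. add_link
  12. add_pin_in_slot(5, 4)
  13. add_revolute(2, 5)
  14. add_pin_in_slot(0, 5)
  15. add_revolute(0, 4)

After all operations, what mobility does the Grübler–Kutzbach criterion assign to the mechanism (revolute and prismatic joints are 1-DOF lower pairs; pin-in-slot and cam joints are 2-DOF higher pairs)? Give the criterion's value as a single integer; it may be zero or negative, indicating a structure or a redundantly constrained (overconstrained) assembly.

(L,J1,J2)=(1,0,0); link0 fixed
link1: (2,0,0)
C 1-0 [J2]: (2,0,1)
link2: (3,0,1)
link3: (4,0,1)
P 0-3 [J1]: (4,1,1)
link4: (5,1,1)
R 0-2 [J1]: (5,2,1)
PS 3-1 [J2]: (5,2,2)
C 2-1 [J2]: (5,2,3)
P 3-4 [J1]: (5,3,3)
link5: (6,3,3)
PS 5-4 [J2]: (6,3,4)
R 2-5 [J1]: (6,4,4)
PS 0-5 [J2]: (6,4,5)
R 0-4 [J1]: (6,5,5)
Grübler: 3·5 − 2·5 − 5 = 0

M = 0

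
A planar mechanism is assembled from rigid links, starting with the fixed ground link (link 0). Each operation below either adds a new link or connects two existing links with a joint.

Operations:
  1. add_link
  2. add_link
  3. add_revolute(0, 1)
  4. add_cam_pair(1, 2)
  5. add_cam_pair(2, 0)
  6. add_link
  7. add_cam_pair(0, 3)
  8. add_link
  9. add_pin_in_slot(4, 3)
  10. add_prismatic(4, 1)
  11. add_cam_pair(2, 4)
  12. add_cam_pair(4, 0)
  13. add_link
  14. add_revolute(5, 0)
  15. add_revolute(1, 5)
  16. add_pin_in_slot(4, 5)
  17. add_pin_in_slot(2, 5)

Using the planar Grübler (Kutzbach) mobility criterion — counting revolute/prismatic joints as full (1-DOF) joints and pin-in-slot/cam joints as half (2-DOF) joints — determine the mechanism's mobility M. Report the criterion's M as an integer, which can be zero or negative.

M = -1

[1;0;0] (link 0 is ground)
L+ [2;0;0]
L+ [3;0;0]
R(0,1)∈J1 [3;1;0]
C(1,2)∈J2 [3;1;1]
C(2,0)∈J2 [3;1;2]
L+ [4;1;2]
C(0,3)∈J2 [4;1;3]
L+ [5;1;3]
PS(4,3)∈J2 [5;1;4]
P(4,1)∈J1 [5;2;4]
C(2,4)∈J2 [5;2;5]
C(4,0)∈J2 [5;2;6]
L+ [6;2;6]
R(5,0)∈J1 [6;3;6]
R(1,5)∈J1 [6;4;6]
PS(4,5)∈J2 [6;4;7]
PS(2,5)∈J2 [6;4;8]
mobility = 15 − 8 − 8 = -1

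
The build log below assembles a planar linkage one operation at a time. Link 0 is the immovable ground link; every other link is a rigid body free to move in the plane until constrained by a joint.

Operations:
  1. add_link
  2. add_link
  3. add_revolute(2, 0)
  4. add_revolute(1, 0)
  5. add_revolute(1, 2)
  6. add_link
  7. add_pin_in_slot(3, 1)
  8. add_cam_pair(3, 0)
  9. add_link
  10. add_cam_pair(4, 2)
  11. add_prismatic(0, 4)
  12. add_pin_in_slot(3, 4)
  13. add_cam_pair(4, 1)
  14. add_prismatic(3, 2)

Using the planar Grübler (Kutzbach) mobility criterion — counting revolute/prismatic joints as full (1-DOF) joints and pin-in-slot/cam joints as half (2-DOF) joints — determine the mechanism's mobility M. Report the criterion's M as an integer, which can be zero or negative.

ground; <1,0,0>
#1 <2,0,0>
#2 <3,0,0>
R:2↔0 J1 <3,1,0>
R:1↔0 J1 <3,2,0>
R:1↔2 J1 <3,3,0>
#3 <4,3,0>
PS:3↔1 J2 <4,3,1>
C:3↔0 J2 <4,3,2>
#4 <5,3,2>
C:4↔2 J2 <5,3,3>
P:0↔4 J1 <5,4,3>
PS:3↔4 J2 <5,4,4>
C:4↔1 J2 <5,4,5>
P:3↔2 J1 <5,5,5>
3×4 − 2×5 − 1×5 = -3

M = -3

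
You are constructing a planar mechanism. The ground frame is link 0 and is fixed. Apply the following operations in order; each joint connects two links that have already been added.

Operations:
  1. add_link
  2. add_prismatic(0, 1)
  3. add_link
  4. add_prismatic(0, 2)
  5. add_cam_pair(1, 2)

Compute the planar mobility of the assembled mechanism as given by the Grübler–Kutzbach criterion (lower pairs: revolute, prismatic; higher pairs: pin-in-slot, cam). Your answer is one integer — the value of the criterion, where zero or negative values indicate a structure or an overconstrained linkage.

M = 1

link 0 = ground. State L|J1|J2 = 1|0|0
+link1  2|0|0
P(0,1) f=1→J1  2|1|0
+link2  3|1|0
P(0,2) f=1→J1  3|2|0
C(1,2) f=2→J2  3|2|1
M = 3(3−1)−2·2−1 = 6−4−1 = 1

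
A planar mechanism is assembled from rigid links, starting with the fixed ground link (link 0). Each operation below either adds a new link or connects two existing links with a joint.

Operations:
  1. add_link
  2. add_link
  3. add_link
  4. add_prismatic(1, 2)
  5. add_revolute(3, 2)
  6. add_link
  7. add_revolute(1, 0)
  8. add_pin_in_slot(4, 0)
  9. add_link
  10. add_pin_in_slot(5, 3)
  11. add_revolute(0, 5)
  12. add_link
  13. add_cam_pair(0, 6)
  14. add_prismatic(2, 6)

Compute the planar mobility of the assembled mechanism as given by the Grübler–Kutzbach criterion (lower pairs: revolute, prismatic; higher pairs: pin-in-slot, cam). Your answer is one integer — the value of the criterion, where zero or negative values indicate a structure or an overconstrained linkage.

[1;0;0] (link 0 is ground)
L+ [2;0;0]
L+ [3;0;0]
L+ [4;0;0]
P(1,2)∈J1 [4;1;0]
R(3,2)∈J1 [4;2;0]
L+ [5;2;0]
R(1,0)∈J1 [5;3;0]
PS(4,0)∈J2 [5;3;1]
L+ [6;3;1]
PS(5,3)∈J2 [6;3;2]
R(0,5)∈J1 [6;4;2]
L+ [7;4;2]
C(0,6)∈J2 [7;4;3]
P(2,6)∈J1 [7;5;3]
mobility = 18 − 10 − 3 = 5

M = 5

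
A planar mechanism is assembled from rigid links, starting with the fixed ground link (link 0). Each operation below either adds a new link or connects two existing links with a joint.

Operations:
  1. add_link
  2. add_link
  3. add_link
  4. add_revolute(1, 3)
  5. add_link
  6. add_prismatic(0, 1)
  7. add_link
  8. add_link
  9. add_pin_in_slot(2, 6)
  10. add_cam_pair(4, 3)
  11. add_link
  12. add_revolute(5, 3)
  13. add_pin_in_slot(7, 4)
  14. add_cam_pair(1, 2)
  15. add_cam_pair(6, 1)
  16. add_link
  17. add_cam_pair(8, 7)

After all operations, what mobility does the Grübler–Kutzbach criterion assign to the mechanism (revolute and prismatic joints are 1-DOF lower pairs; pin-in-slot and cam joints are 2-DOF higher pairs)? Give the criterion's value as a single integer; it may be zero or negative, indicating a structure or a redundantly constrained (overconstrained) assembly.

link 0 = ground. State L|J1|J2 = 1|0|0
+link1  2|0|0
+link2  3|0|0
+link3  4|0|0
R(1,3) f=1→J1  4|1|0
+link4  5|1|0
P(0,1) f=1→J1  5|2|0
+link5  6|2|0
+link6  7|2|0
PS(2,6) f=2→J2  7|2|1
C(4,3) f=2→J2  7|2|2
+link7  8|2|2
R(5,3) f=1→J1  8|3|2
PS(7,4) f=2→J2  8|3|3
C(1,2) f=2→J2  8|3|4
C(6,1) f=2→J2  8|3|5
+link8  9|3|5
C(8,7) f=2→J2  9|3|6
M = 3(9−1)−2·3−6 = 24−6−6 = 12

M = 12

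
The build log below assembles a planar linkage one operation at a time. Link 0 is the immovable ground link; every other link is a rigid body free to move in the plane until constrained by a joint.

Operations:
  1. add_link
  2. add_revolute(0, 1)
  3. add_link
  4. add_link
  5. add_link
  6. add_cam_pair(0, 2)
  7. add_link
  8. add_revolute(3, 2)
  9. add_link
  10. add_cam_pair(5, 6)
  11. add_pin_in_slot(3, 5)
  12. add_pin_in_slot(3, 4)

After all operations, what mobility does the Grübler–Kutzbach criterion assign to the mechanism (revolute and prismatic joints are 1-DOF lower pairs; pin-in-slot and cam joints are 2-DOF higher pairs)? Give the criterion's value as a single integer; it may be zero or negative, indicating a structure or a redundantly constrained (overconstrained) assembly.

L=1 J1=0 J2=0
add link → L=2 J1=0 J2=0
R@0,1 dof=1 J1 → L=2 J1=1 J2=0
add link → L=3 J1=1 J2=0
add link → L=4 J1=1 J2=0
add link → L=5 J1=1 J2=0
C@0,2 dof=2 J2 → L=5 J1=1 J2=1
add link → L=6 J1=1 J2=1
R@3,2 dof=1 J1 → L=6 J1=2 J2=1
add link → L=7 J1=2 J2=1
C@5,6 dof=2 J2 → L=7 J1=2 J2=2
PS@3,5 dof=2 J2 → L=7 J1=2 J2=3
PS@3,4 dof=2 J2 → L=7 J1=2 J2=4
M=3(L−1)−2J1−J2=3·6−2·2−4=10

M = 10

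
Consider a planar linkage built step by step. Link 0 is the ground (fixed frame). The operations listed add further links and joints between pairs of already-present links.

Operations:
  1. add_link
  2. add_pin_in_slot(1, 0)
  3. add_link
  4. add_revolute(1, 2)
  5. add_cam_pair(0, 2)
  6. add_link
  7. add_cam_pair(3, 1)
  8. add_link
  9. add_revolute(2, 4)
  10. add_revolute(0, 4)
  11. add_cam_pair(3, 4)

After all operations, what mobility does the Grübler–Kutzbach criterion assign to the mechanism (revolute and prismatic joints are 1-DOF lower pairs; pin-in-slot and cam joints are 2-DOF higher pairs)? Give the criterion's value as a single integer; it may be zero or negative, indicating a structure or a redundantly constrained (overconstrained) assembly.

link 0 = ground. State L|J1|J2 = 1|0|0
+link1  2|0|0
PS(1,0) f=2→J2  2|0|1
+link2  3|0|1
R(1,2) f=1→J1  3|1|1
C(0,2) f=2→J2  3|1|2
+link3  4|1|2
C(3,1) f=2→J2  4|1|3
+link4  5|1|3
R(2,4) f=1→J1  5|2|3
R(0,4) f=1→J1  5|3|3
C(3,4) f=2→J2  5|3|4
M = 3(5−1)−2·3−4 = 12−6−4 = 2

M = 2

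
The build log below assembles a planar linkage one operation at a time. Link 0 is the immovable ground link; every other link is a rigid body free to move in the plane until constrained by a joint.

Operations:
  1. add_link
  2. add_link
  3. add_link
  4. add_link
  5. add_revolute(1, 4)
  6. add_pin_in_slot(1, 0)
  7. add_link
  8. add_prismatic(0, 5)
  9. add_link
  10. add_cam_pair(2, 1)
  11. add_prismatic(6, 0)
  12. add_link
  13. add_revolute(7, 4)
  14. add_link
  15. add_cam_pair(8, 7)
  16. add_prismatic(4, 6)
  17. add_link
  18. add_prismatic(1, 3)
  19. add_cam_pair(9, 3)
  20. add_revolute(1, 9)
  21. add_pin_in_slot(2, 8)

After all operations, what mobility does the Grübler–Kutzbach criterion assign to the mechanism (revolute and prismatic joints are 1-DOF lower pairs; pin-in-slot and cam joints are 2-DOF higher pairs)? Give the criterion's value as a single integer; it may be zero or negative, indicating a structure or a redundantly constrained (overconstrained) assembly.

M = 8

L=1 J1=0 J2=0
add link → L=2 J1=0 J2=0
add link → L=3 J1=0 J2=0
add link → L=4 J1=0 J2=0
add link → L=5 J1=0 J2=0
R@1,4 dof=1 J1 → L=5 J1=1 J2=0
PS@1,0 dof=2 J2 → L=5 J1=1 J2=1
add link → L=6 J1=1 J2=1
P@0,5 dof=1 J1 → L=6 J1=2 J2=1
add link → L=7 J1=2 J2=1
C@2,1 dof=2 J2 → L=7 J1=2 J2=2
P@6,0 dof=1 J1 → L=7 J1=3 J2=2
add link → L=8 J1=3 J2=2
R@7,4 dof=1 J1 → L=8 J1=4 J2=2
add link → L=9 J1=4 J2=2
C@8,7 dof=2 J2 → L=9 J1=4 J2=3
P@4,6 dof=1 J1 → L=9 J1=5 J2=3
add link → L=10 J1=5 J2=3
P@1,3 dof=1 J1 → L=10 J1=6 J2=3
C@9,3 dof=2 J2 → L=10 J1=6 J2=4
R@1,9 dof=1 J1 → L=10 J1=7 J2=4
PS@2,8 dof=2 J2 → L=10 J1=7 J2=5
M=3(L−1)−2J1−J2=3·9−2·7−5=8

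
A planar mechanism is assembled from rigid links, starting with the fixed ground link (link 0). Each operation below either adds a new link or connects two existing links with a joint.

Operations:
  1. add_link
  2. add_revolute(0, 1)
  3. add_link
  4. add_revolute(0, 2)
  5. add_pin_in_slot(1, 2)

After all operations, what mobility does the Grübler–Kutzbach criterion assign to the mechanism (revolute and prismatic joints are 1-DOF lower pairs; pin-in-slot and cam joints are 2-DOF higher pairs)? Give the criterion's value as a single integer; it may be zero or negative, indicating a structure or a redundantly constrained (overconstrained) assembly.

ground; <1,0,0>
#1 <2,0,0>
R:0↔1 J1 <2,1,0>
#2 <3,1,0>
R:0↔2 J1 <3,2,0>
PS:1↔2 J2 <3,2,1>
3×2 − 2×2 − 1×1 = 1

M = 1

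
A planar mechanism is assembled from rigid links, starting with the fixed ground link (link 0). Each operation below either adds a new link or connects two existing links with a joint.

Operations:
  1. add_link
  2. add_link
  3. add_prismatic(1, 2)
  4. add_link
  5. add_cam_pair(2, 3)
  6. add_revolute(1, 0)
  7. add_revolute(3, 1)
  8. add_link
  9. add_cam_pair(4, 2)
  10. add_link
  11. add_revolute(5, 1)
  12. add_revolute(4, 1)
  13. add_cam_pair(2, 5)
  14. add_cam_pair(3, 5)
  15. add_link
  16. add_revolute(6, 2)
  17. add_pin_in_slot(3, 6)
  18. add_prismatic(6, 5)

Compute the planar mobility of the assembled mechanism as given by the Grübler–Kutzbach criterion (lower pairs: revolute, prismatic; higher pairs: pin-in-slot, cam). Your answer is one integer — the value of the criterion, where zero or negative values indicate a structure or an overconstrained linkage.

(L,J1,J2)=(1,0,0); link0 fixed
link1: (2,0,0)
link2: (3,0,0)
P 1-2 [J1]: (3,1,0)
link3: (4,1,0)
C 2-3 [J2]: (4,1,1)
R 1-0 [J1]: (4,2,1)
R 3-1 [J1]: (4,3,1)
link4: (5,3,1)
C 4-2 [J2]: (5,3,2)
link5: (6,3,2)
R 5-1 [J1]: (6,4,2)
R 4-1 [J1]: (6,5,2)
C 2-5 [J2]: (6,5,3)
C 3-5 [J2]: (6,5,4)
link6: (7,5,4)
R 6-2 [J1]: (7,6,4)
PS 3-6 [J2]: (7,6,5)
P 6-5 [J1]: (7,7,5)
Grübler: 3·6 − 2·7 − 5 = -1

M = -1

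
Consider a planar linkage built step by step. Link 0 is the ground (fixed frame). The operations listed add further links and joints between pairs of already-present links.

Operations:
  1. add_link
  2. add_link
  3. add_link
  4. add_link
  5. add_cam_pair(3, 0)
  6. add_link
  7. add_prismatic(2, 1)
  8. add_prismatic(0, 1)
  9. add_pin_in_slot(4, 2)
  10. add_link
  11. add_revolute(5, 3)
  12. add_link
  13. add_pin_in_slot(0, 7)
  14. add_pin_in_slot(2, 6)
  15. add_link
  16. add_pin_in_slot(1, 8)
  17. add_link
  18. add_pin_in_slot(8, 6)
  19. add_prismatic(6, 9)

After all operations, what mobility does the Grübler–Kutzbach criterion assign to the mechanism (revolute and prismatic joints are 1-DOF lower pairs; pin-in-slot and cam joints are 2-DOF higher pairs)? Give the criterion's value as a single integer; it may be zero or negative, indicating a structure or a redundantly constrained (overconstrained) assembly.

M = 13

[1;0;0] (link 0 is ground)
L+ [2;0;0]
L+ [3;0;0]
L+ [4;0;0]
L+ [5;0;0]
C(3,0)∈J2 [5;0;1]
L+ [6;0;1]
P(2,1)∈J1 [6;1;1]
P(0,1)∈J1 [6;2;1]
PS(4,2)∈J2 [6;2;2]
L+ [7;2;2]
R(5,3)∈J1 [7;3;2]
L+ [8;3;2]
PS(0,7)∈J2 [8;3;3]
PS(2,6)∈J2 [8;3;4]
L+ [9;3;4]
PS(1,8)∈J2 [9;3;5]
L+ [10;3;5]
PS(8,6)∈J2 [10;3;6]
P(6,9)∈J1 [10;4;6]
mobility = 27 − 8 − 6 = 13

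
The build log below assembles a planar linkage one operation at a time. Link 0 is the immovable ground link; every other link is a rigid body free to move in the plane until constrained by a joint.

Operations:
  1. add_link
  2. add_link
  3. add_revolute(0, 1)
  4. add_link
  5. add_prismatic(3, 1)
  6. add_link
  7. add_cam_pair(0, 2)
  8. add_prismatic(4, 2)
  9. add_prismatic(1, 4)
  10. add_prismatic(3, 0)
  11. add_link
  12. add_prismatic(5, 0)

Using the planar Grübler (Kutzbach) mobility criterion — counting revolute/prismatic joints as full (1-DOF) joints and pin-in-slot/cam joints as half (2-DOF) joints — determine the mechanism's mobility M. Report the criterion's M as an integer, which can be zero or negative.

M = 2

[1;0;0] (link 0 is ground)
L+ [2;0;0]
L+ [3;0;0]
R(0,1)∈J1 [3;1;0]
L+ [4;1;0]
P(3,1)∈J1 [4;2;0]
L+ [5;2;0]
C(0,2)∈J2 [5;2;1]
P(4,2)∈J1 [5;3;1]
P(1,4)∈J1 [5;4;1]
P(3,0)∈J1 [5;5;1]
L+ [6;5;1]
P(5,0)∈J1 [6;6;1]
mobility = 15 − 12 − 1 = 2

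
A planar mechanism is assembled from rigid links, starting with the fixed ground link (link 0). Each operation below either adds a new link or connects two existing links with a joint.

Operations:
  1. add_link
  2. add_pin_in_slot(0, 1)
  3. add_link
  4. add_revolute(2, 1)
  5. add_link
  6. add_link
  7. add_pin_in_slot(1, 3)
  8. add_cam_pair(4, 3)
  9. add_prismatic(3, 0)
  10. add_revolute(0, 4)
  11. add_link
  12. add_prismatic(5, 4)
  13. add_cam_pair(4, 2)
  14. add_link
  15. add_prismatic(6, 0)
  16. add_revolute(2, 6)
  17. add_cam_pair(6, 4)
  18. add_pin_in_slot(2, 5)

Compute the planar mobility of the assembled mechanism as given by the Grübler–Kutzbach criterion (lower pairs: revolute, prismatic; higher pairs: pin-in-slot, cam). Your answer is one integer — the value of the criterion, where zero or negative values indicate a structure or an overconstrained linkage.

M = 0

link 0 = ground. State L|J1|J2 = 1|0|0
+link1  2|0|0
PS(0,1) f=2→J2  2|0|1
+link2  3|0|1
R(2,1) f=1→J1  3|1|1
+link3  4|1|1
+link4  5|1|1
PS(1,3) f=2→J2  5|1|2
C(4,3) f=2→J2  5|1|3
P(3,0) f=1→J1  5|2|3
R(0,4) f=1→J1  5|3|3
+link5  6|3|3
P(5,4) f=1→J1  6|4|3
C(4,2) f=2→J2  6|4|4
+link6  7|4|4
P(6,0) f=1→J1  7|5|4
R(2,6) f=1→J1  7|6|4
C(6,4) f=2→J2  7|6|5
PS(2,5) f=2→J2  7|6|6
M = 3(7−1)−2·6−6 = 18−12−6 = 0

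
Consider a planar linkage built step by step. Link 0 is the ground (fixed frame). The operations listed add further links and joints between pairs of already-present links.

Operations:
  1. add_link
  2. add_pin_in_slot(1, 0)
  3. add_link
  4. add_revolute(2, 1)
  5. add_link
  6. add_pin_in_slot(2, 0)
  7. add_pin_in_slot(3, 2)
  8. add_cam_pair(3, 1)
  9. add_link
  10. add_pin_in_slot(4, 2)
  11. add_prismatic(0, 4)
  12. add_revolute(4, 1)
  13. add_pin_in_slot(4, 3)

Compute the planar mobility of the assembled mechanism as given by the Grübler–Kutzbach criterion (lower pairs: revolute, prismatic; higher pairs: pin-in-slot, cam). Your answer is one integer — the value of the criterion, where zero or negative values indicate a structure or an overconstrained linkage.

M = 0

[1;0;0] (link 0 is ground)
L+ [2;0;0]
PS(1,0)∈J2 [2;0;1]
L+ [3;0;1]
R(2,1)∈J1 [3;1;1]
L+ [4;1;1]
PS(2,0)∈J2 [4;1;2]
PS(3,2)∈J2 [4;1;3]
C(3,1)∈J2 [4;1;4]
L+ [5;1;4]
PS(4,2)∈J2 [5;1;5]
P(0,4)∈J1 [5;2;5]
R(4,1)∈J1 [5;3;5]
PS(4,3)∈J2 [5;3;6]
mobility = 12 − 6 − 6 = 0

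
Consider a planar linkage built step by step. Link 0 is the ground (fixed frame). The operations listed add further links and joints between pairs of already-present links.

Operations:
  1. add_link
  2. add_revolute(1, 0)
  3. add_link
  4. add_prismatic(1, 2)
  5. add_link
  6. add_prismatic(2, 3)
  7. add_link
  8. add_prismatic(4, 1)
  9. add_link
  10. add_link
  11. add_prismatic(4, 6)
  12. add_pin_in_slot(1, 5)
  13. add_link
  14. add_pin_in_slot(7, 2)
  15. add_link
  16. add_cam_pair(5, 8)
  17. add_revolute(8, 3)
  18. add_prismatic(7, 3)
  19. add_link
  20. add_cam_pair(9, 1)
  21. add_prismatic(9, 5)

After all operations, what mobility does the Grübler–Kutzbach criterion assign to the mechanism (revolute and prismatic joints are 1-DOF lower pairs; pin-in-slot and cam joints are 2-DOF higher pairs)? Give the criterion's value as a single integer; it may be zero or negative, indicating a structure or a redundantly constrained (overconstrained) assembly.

M = 7

L=1 J1=0 J2=0
add link → L=2 J1=0 J2=0
R@1,0 dof=1 J1 → L=2 J1=1 J2=0
add link → L=3 J1=1 J2=0
P@1,2 dof=1 J1 → L=3 J1=2 J2=0
add link → L=4 J1=2 J2=0
P@2,3 dof=1 J1 → L=4 J1=3 J2=0
add link → L=5 J1=3 J2=0
P@4,1 dof=1 J1 → L=5 J1=4 J2=0
add link → L=6 J1=4 J2=0
add link → L=7 J1=4 J2=0
P@4,6 dof=1 J1 → L=7 J1=5 J2=0
PS@1,5 dof=2 J2 → L=7 J1=5 J2=1
add link → L=8 J1=5 J2=1
PS@7,2 dof=2 J2 → L=8 J1=5 J2=2
add link → L=9 J1=5 J2=2
C@5,8 dof=2 J2 → L=9 J1=5 J2=3
R@8,3 dof=1 J1 → L=9 J1=6 J2=3
P@7,3 dof=1 J1 → L=9 J1=7 J2=3
add link → L=10 J1=7 J2=3
C@9,1 dof=2 J2 → L=10 J1=7 J2=4
P@9,5 dof=1 J1 → L=10 J1=8 J2=4
M=3(L−1)−2J1−J2=3·9−2·8−4=7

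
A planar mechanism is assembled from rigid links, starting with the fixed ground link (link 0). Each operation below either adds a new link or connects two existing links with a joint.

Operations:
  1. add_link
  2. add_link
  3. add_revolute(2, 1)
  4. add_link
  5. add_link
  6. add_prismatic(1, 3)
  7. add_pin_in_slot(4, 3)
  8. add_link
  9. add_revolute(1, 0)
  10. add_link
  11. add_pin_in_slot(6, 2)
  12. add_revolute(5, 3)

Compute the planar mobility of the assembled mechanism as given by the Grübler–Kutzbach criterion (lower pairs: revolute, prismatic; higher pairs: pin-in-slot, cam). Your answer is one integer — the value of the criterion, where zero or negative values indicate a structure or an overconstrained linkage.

M = 8

(L,J1,J2)=(1,0,0); link0 fixed
link1: (2,0,0)
link2: (3,0,0)
R 2-1 [J1]: (3,1,0)
link3: (4,1,0)
link4: (5,1,0)
P 1-3 [J1]: (5,2,0)
PS 4-3 [J2]: (5,2,1)
link5: (6,2,1)
R 1-0 [J1]: (6,3,1)
link6: (7,3,1)
PS 6-2 [J2]: (7,3,2)
R 5-3 [J1]: (7,4,2)
Grübler: 3·6 − 2·4 − 2 = 8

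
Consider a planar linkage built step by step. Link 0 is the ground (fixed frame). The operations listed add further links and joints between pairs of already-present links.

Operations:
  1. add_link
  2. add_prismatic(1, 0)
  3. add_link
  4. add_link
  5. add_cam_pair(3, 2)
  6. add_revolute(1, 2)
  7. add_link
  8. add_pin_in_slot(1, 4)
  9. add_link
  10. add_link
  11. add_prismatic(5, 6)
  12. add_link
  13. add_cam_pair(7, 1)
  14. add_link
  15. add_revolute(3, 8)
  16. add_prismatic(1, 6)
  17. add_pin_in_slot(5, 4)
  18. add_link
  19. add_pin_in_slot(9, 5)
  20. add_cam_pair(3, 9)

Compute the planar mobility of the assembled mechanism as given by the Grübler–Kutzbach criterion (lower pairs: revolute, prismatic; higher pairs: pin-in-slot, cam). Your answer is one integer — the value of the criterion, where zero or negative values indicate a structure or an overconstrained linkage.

link 0 = ground. State L|J1|J2 = 1|0|0
+link1  2|0|0
P(1,0) f=1→J1  2|1|0
+link2  3|1|0
+link3  4|1|0
C(3,2) f=2→J2  4|1|1
R(1,2) f=1→J1  4|2|1
+link4  5|2|1
PS(1,4) f=2→J2  5|2|2
+link5  6|2|2
+link6  7|2|2
P(5,6) f=1→J1  7|3|2
+link7  8|3|2
C(7,1) f=2→J2  8|3|3
+link8  9|3|3
R(3,8) f=1→J1  9|4|3
P(1,6) f=1→J1  9|5|3
PS(5,4) f=2→J2  9|5|4
+link9  10|5|4
PS(9,5) f=2→J2  10|5|5
C(3,9) f=2→J2  10|5|6
M = 3(10−1)−2·5−6 = 27−10−6 = 11

M = 11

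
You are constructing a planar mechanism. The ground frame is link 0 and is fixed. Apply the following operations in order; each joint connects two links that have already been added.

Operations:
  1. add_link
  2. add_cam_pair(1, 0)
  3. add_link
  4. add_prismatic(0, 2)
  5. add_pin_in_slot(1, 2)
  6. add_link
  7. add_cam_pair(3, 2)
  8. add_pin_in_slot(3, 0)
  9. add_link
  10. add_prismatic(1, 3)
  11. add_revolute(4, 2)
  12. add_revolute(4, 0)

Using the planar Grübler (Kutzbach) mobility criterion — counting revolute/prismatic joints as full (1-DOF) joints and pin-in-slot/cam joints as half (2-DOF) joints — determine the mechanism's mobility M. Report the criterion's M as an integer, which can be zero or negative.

M = 0

[1;0;0] (link 0 is ground)
L+ [2;0;0]
C(1,0)∈J2 [2;0;1]
L+ [3;0;1]
P(0,2)∈J1 [3;1;1]
PS(1,2)∈J2 [3;1;2]
L+ [4;1;2]
C(3,2)∈J2 [4;1;3]
PS(3,0)∈J2 [4;1;4]
L+ [5;1;4]
P(1,3)∈J1 [5;2;4]
R(4,2)∈J1 [5;3;4]
R(4,0)∈J1 [5;4;4]
mobility = 12 − 8 − 4 = 0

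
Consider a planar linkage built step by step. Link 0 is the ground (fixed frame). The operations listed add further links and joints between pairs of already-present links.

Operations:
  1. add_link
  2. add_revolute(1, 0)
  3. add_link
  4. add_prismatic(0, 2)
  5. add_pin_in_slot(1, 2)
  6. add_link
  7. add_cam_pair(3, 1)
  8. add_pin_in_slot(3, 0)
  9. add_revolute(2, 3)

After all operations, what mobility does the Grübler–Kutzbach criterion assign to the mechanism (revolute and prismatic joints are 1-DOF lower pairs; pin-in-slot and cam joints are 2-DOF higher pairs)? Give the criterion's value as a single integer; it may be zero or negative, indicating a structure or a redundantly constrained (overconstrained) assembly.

link 0 = ground. State L|J1|J2 = 1|0|0
+link1  2|0|0
R(1,0) f=1→J1  2|1|0
+link2  3|1|0
P(0,2) f=1→J1  3|2|0
PS(1,2) f=2→J2  3|2|1
+link3  4|2|1
C(3,1) f=2→J2  4|2|2
PS(3,0) f=2→J2  4|2|3
R(2,3) f=1→J1  4|3|3
M = 3(4−1)−2·3−3 = 9−6−3 = 0

M = 0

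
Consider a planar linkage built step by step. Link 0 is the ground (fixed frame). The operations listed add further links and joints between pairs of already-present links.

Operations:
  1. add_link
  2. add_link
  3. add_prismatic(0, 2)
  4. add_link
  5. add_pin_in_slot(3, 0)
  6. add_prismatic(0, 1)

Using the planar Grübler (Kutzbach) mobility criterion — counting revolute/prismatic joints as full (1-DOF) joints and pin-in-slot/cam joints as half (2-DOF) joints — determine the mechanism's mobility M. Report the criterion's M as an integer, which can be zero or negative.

[1;0;0] (link 0 is ground)
L+ [2;0;0]
L+ [3;0;0]
P(0,2)∈J1 [3;1;0]
L+ [4;1;0]
PS(3,0)∈J2 [4;1;1]
P(0,1)∈J1 [4;2;1]
mobility = 9 − 4 − 1 = 4

M = 4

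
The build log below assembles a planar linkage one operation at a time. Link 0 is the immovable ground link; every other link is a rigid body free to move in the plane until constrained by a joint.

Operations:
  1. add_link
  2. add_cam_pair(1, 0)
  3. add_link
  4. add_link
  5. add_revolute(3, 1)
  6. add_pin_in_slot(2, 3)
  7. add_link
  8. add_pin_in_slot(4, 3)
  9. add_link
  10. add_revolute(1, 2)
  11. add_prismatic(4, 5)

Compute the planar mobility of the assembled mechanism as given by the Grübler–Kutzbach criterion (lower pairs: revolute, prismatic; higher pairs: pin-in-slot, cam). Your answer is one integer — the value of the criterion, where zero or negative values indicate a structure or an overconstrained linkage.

M = 6

L=1 J1=0 J2=0
add link → L=2 J1=0 J2=0
C@1,0 dof=2 J2 → L=2 J1=0 J2=1
add link → L=3 J1=0 J2=1
add link → L=4 J1=0 J2=1
R@3,1 dof=1 J1 → L=4 J1=1 J2=1
PS@2,3 dof=2 J2 → L=4 J1=1 J2=2
add link → L=5 J1=1 J2=2
PS@4,3 dof=2 J2 → L=5 J1=1 J2=3
add link → L=6 J1=1 J2=3
R@1,2 dof=1 J1 → L=6 J1=2 J2=3
P@4,5 dof=1 J1 → L=6 J1=3 J2=3
M=3(L−1)−2J1−J2=3·5−2·3−3=6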